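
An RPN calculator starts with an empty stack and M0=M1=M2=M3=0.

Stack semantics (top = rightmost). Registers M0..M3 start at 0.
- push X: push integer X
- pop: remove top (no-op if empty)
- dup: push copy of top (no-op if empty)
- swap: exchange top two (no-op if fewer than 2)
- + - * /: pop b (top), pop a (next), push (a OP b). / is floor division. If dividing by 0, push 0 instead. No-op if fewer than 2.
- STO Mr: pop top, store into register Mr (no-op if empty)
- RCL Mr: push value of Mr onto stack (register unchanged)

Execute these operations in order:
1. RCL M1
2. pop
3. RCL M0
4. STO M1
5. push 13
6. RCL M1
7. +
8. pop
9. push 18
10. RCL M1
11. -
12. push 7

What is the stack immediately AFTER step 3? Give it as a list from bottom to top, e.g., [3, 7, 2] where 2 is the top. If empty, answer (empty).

After op 1 (RCL M1): stack=[0] mem=[0,0,0,0]
After op 2 (pop): stack=[empty] mem=[0,0,0,0]
After op 3 (RCL M0): stack=[0] mem=[0,0,0,0]

[0]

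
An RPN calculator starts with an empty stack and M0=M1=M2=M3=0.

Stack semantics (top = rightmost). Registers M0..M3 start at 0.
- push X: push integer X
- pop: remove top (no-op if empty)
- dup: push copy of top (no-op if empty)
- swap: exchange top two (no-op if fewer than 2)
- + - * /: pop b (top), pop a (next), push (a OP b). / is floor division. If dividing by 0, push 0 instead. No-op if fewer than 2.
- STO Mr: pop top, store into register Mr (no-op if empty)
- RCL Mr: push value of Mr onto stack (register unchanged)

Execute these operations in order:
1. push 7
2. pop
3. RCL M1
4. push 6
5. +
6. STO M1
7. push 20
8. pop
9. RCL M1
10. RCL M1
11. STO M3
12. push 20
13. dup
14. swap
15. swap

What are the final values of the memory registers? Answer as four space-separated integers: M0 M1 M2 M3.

Answer: 0 6 0 6

Derivation:
After op 1 (push 7): stack=[7] mem=[0,0,0,0]
After op 2 (pop): stack=[empty] mem=[0,0,0,0]
After op 3 (RCL M1): stack=[0] mem=[0,0,0,0]
After op 4 (push 6): stack=[0,6] mem=[0,0,0,0]
After op 5 (+): stack=[6] mem=[0,0,0,0]
After op 6 (STO M1): stack=[empty] mem=[0,6,0,0]
After op 7 (push 20): stack=[20] mem=[0,6,0,0]
After op 8 (pop): stack=[empty] mem=[0,6,0,0]
After op 9 (RCL M1): stack=[6] mem=[0,6,0,0]
After op 10 (RCL M1): stack=[6,6] mem=[0,6,0,0]
After op 11 (STO M3): stack=[6] mem=[0,6,0,6]
After op 12 (push 20): stack=[6,20] mem=[0,6,0,6]
After op 13 (dup): stack=[6,20,20] mem=[0,6,0,6]
After op 14 (swap): stack=[6,20,20] mem=[0,6,0,6]
After op 15 (swap): stack=[6,20,20] mem=[0,6,0,6]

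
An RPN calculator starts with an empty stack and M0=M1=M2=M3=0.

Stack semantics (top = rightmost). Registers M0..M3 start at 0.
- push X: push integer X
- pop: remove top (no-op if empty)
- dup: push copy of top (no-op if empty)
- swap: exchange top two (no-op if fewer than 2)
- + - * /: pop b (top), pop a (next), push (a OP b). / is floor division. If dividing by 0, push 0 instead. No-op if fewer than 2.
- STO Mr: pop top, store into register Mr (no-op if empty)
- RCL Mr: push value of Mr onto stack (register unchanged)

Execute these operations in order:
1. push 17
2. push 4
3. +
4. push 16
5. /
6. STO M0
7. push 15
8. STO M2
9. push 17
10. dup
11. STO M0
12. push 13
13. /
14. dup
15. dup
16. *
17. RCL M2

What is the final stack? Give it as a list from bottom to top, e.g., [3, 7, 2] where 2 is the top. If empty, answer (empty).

Answer: [1, 1, 15]

Derivation:
After op 1 (push 17): stack=[17] mem=[0,0,0,0]
After op 2 (push 4): stack=[17,4] mem=[0,0,0,0]
After op 3 (+): stack=[21] mem=[0,0,0,0]
After op 4 (push 16): stack=[21,16] mem=[0,0,0,0]
After op 5 (/): stack=[1] mem=[0,0,0,0]
After op 6 (STO M0): stack=[empty] mem=[1,0,0,0]
After op 7 (push 15): stack=[15] mem=[1,0,0,0]
After op 8 (STO M2): stack=[empty] mem=[1,0,15,0]
After op 9 (push 17): stack=[17] mem=[1,0,15,0]
After op 10 (dup): stack=[17,17] mem=[1,0,15,0]
After op 11 (STO M0): stack=[17] mem=[17,0,15,0]
After op 12 (push 13): stack=[17,13] mem=[17,0,15,0]
After op 13 (/): stack=[1] mem=[17,0,15,0]
After op 14 (dup): stack=[1,1] mem=[17,0,15,0]
After op 15 (dup): stack=[1,1,1] mem=[17,0,15,0]
After op 16 (*): stack=[1,1] mem=[17,0,15,0]
After op 17 (RCL M2): stack=[1,1,15] mem=[17,0,15,0]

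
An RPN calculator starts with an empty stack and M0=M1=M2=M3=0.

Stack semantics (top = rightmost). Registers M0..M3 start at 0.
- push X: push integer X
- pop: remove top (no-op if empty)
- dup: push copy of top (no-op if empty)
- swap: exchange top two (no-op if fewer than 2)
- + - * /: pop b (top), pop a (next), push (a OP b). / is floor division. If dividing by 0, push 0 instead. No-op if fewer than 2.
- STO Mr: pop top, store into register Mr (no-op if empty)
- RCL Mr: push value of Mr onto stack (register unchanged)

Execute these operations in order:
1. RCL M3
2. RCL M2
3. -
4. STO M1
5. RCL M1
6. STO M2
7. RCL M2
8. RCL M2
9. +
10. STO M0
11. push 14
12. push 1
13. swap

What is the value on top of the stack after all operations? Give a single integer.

After op 1 (RCL M3): stack=[0] mem=[0,0,0,0]
After op 2 (RCL M2): stack=[0,0] mem=[0,0,0,0]
After op 3 (-): stack=[0] mem=[0,0,0,0]
After op 4 (STO M1): stack=[empty] mem=[0,0,0,0]
After op 5 (RCL M1): stack=[0] mem=[0,0,0,0]
After op 6 (STO M2): stack=[empty] mem=[0,0,0,0]
After op 7 (RCL M2): stack=[0] mem=[0,0,0,0]
After op 8 (RCL M2): stack=[0,0] mem=[0,0,0,0]
After op 9 (+): stack=[0] mem=[0,0,0,0]
After op 10 (STO M0): stack=[empty] mem=[0,0,0,0]
After op 11 (push 14): stack=[14] mem=[0,0,0,0]
After op 12 (push 1): stack=[14,1] mem=[0,0,0,0]
After op 13 (swap): stack=[1,14] mem=[0,0,0,0]

Answer: 14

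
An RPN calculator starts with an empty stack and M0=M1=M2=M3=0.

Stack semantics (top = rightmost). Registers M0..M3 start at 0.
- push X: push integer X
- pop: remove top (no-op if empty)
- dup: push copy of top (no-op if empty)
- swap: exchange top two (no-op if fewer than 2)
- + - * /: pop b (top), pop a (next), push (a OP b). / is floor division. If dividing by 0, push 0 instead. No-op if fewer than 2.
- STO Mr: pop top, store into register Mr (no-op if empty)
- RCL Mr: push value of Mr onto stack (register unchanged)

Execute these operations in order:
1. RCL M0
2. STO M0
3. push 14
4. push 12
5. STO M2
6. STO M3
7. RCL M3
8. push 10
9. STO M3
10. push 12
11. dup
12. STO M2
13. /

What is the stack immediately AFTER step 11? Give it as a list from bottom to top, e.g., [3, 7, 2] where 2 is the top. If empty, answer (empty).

After op 1 (RCL M0): stack=[0] mem=[0,0,0,0]
After op 2 (STO M0): stack=[empty] mem=[0,0,0,0]
After op 3 (push 14): stack=[14] mem=[0,0,0,0]
After op 4 (push 12): stack=[14,12] mem=[0,0,0,0]
After op 5 (STO M2): stack=[14] mem=[0,0,12,0]
After op 6 (STO M3): stack=[empty] mem=[0,0,12,14]
After op 7 (RCL M3): stack=[14] mem=[0,0,12,14]
After op 8 (push 10): stack=[14,10] mem=[0,0,12,14]
After op 9 (STO M3): stack=[14] mem=[0,0,12,10]
After op 10 (push 12): stack=[14,12] mem=[0,0,12,10]
After op 11 (dup): stack=[14,12,12] mem=[0,0,12,10]

[14, 12, 12]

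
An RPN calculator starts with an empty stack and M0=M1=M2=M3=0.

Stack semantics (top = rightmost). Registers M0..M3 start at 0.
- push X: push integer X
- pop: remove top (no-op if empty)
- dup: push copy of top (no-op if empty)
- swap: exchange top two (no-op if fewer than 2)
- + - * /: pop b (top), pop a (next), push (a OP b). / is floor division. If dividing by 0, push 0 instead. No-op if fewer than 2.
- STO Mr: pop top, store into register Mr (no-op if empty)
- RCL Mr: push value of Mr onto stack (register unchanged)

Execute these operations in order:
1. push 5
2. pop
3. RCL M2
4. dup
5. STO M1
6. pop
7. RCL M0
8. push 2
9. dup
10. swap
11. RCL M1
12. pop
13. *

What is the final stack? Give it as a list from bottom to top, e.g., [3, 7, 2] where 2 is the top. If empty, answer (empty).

Answer: [0, 4]

Derivation:
After op 1 (push 5): stack=[5] mem=[0,0,0,0]
After op 2 (pop): stack=[empty] mem=[0,0,0,0]
After op 3 (RCL M2): stack=[0] mem=[0,0,0,0]
After op 4 (dup): stack=[0,0] mem=[0,0,0,0]
After op 5 (STO M1): stack=[0] mem=[0,0,0,0]
After op 6 (pop): stack=[empty] mem=[0,0,0,0]
After op 7 (RCL M0): stack=[0] mem=[0,0,0,0]
After op 8 (push 2): stack=[0,2] mem=[0,0,0,0]
After op 9 (dup): stack=[0,2,2] mem=[0,0,0,0]
After op 10 (swap): stack=[0,2,2] mem=[0,0,0,0]
After op 11 (RCL M1): stack=[0,2,2,0] mem=[0,0,0,0]
After op 12 (pop): stack=[0,2,2] mem=[0,0,0,0]
After op 13 (*): stack=[0,4] mem=[0,0,0,0]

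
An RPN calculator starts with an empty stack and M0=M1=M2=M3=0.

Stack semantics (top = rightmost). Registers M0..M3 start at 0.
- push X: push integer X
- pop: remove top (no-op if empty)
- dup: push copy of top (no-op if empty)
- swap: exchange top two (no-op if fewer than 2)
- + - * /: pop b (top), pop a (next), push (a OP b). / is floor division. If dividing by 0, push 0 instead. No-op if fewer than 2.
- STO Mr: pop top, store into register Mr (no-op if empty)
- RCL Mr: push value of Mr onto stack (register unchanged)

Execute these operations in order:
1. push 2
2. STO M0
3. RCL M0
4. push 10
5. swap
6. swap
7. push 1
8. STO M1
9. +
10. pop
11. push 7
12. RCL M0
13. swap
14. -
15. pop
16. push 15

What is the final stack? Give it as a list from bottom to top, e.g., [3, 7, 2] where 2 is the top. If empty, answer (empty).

After op 1 (push 2): stack=[2] mem=[0,0,0,0]
After op 2 (STO M0): stack=[empty] mem=[2,0,0,0]
After op 3 (RCL M0): stack=[2] mem=[2,0,0,0]
After op 4 (push 10): stack=[2,10] mem=[2,0,0,0]
After op 5 (swap): stack=[10,2] mem=[2,0,0,0]
After op 6 (swap): stack=[2,10] mem=[2,0,0,0]
After op 7 (push 1): stack=[2,10,1] mem=[2,0,0,0]
After op 8 (STO M1): stack=[2,10] mem=[2,1,0,0]
After op 9 (+): stack=[12] mem=[2,1,0,0]
After op 10 (pop): stack=[empty] mem=[2,1,0,0]
After op 11 (push 7): stack=[7] mem=[2,1,0,0]
After op 12 (RCL M0): stack=[7,2] mem=[2,1,0,0]
After op 13 (swap): stack=[2,7] mem=[2,1,0,0]
After op 14 (-): stack=[-5] mem=[2,1,0,0]
After op 15 (pop): stack=[empty] mem=[2,1,0,0]
After op 16 (push 15): stack=[15] mem=[2,1,0,0]

Answer: [15]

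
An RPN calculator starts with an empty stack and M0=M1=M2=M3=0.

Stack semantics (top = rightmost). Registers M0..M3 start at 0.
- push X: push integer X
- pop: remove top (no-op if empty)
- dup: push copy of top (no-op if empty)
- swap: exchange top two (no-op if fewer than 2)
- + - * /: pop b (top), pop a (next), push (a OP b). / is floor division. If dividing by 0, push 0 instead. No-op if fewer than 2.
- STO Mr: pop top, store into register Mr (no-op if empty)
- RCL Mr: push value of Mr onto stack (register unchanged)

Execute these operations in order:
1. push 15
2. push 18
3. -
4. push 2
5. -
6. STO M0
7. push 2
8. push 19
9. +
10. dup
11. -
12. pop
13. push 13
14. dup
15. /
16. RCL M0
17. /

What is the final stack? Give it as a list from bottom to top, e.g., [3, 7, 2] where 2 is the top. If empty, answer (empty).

After op 1 (push 15): stack=[15] mem=[0,0,0,0]
After op 2 (push 18): stack=[15,18] mem=[0,0,0,0]
After op 3 (-): stack=[-3] mem=[0,0,0,0]
After op 4 (push 2): stack=[-3,2] mem=[0,0,0,0]
After op 5 (-): stack=[-5] mem=[0,0,0,0]
After op 6 (STO M0): stack=[empty] mem=[-5,0,0,0]
After op 7 (push 2): stack=[2] mem=[-5,0,0,0]
After op 8 (push 19): stack=[2,19] mem=[-5,0,0,0]
After op 9 (+): stack=[21] mem=[-5,0,0,0]
After op 10 (dup): stack=[21,21] mem=[-5,0,0,0]
After op 11 (-): stack=[0] mem=[-5,0,0,0]
After op 12 (pop): stack=[empty] mem=[-5,0,0,0]
After op 13 (push 13): stack=[13] mem=[-5,0,0,0]
After op 14 (dup): stack=[13,13] mem=[-5,0,0,0]
After op 15 (/): stack=[1] mem=[-5,0,0,0]
After op 16 (RCL M0): stack=[1,-5] mem=[-5,0,0,0]
After op 17 (/): stack=[-1] mem=[-5,0,0,0]

Answer: [-1]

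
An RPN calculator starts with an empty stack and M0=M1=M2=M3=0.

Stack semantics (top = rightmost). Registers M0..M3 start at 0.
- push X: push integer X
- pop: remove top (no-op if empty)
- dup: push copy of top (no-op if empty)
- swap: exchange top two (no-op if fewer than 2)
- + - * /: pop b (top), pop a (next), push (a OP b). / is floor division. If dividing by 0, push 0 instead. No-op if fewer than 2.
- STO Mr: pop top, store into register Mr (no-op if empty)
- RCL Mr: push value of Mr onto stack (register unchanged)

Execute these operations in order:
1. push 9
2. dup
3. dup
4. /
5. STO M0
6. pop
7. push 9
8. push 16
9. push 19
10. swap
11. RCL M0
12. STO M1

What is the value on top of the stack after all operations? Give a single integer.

After op 1 (push 9): stack=[9] mem=[0,0,0,0]
After op 2 (dup): stack=[9,9] mem=[0,0,0,0]
After op 3 (dup): stack=[9,9,9] mem=[0,0,0,0]
After op 4 (/): stack=[9,1] mem=[0,0,0,0]
After op 5 (STO M0): stack=[9] mem=[1,0,0,0]
After op 6 (pop): stack=[empty] mem=[1,0,0,0]
After op 7 (push 9): stack=[9] mem=[1,0,0,0]
After op 8 (push 16): stack=[9,16] mem=[1,0,0,0]
After op 9 (push 19): stack=[9,16,19] mem=[1,0,0,0]
After op 10 (swap): stack=[9,19,16] mem=[1,0,0,0]
After op 11 (RCL M0): stack=[9,19,16,1] mem=[1,0,0,0]
After op 12 (STO M1): stack=[9,19,16] mem=[1,1,0,0]

Answer: 16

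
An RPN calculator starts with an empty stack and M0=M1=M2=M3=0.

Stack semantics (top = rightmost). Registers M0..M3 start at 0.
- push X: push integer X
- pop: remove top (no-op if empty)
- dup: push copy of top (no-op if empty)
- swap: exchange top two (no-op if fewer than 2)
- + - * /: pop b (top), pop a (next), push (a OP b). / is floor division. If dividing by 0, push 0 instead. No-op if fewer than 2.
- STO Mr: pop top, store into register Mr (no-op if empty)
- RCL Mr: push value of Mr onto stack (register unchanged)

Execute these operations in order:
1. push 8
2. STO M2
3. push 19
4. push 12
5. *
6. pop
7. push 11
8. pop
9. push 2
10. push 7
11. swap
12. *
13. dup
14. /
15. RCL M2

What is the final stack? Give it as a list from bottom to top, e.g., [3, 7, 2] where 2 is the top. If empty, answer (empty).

Answer: [1, 8]

Derivation:
After op 1 (push 8): stack=[8] mem=[0,0,0,0]
After op 2 (STO M2): stack=[empty] mem=[0,0,8,0]
After op 3 (push 19): stack=[19] mem=[0,0,8,0]
After op 4 (push 12): stack=[19,12] mem=[0,0,8,0]
After op 5 (*): stack=[228] mem=[0,0,8,0]
After op 6 (pop): stack=[empty] mem=[0,0,8,0]
After op 7 (push 11): stack=[11] mem=[0,0,8,0]
After op 8 (pop): stack=[empty] mem=[0,0,8,0]
After op 9 (push 2): stack=[2] mem=[0,0,8,0]
After op 10 (push 7): stack=[2,7] mem=[0,0,8,0]
After op 11 (swap): stack=[7,2] mem=[0,0,8,0]
After op 12 (*): stack=[14] mem=[0,0,8,0]
After op 13 (dup): stack=[14,14] mem=[0,0,8,0]
After op 14 (/): stack=[1] mem=[0,0,8,0]
After op 15 (RCL M2): stack=[1,8] mem=[0,0,8,0]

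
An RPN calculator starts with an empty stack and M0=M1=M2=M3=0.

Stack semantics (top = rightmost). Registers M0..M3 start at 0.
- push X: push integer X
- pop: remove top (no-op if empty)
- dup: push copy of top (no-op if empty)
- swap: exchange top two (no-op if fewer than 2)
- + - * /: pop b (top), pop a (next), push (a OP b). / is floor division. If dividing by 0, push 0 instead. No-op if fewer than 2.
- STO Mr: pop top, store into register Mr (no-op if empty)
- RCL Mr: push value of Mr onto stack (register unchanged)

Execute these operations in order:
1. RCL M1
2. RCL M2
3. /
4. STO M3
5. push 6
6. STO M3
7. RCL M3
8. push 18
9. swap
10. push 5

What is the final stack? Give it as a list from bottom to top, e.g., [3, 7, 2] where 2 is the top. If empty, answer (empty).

After op 1 (RCL M1): stack=[0] mem=[0,0,0,0]
After op 2 (RCL M2): stack=[0,0] mem=[0,0,0,0]
After op 3 (/): stack=[0] mem=[0,0,0,0]
After op 4 (STO M3): stack=[empty] mem=[0,0,0,0]
After op 5 (push 6): stack=[6] mem=[0,0,0,0]
After op 6 (STO M3): stack=[empty] mem=[0,0,0,6]
After op 7 (RCL M3): stack=[6] mem=[0,0,0,6]
After op 8 (push 18): stack=[6,18] mem=[0,0,0,6]
After op 9 (swap): stack=[18,6] mem=[0,0,0,6]
After op 10 (push 5): stack=[18,6,5] mem=[0,0,0,6]

Answer: [18, 6, 5]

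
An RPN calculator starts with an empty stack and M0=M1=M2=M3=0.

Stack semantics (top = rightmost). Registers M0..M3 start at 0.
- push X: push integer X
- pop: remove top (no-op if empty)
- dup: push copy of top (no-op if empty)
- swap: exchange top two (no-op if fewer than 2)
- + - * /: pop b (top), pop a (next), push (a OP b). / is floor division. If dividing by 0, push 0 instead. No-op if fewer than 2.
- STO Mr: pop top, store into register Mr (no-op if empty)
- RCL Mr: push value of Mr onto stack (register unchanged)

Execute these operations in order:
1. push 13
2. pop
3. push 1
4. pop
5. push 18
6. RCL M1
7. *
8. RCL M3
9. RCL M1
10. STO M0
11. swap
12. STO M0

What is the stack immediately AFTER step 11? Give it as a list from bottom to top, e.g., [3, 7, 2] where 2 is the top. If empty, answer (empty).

After op 1 (push 13): stack=[13] mem=[0,0,0,0]
After op 2 (pop): stack=[empty] mem=[0,0,0,0]
After op 3 (push 1): stack=[1] mem=[0,0,0,0]
After op 4 (pop): stack=[empty] mem=[0,0,0,0]
After op 5 (push 18): stack=[18] mem=[0,0,0,0]
After op 6 (RCL M1): stack=[18,0] mem=[0,0,0,0]
After op 7 (*): stack=[0] mem=[0,0,0,0]
After op 8 (RCL M3): stack=[0,0] mem=[0,0,0,0]
After op 9 (RCL M1): stack=[0,0,0] mem=[0,0,0,0]
After op 10 (STO M0): stack=[0,0] mem=[0,0,0,0]
After op 11 (swap): stack=[0,0] mem=[0,0,0,0]

[0, 0]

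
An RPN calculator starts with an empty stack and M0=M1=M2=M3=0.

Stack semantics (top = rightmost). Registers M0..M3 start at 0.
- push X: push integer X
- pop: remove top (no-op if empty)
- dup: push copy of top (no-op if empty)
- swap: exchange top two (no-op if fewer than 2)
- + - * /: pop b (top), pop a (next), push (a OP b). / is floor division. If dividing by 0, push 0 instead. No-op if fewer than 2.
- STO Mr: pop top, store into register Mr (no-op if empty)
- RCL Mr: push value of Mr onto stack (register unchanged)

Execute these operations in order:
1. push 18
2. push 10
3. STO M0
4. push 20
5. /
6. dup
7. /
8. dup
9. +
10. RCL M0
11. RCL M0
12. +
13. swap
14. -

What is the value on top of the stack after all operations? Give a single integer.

Answer: 20

Derivation:
After op 1 (push 18): stack=[18] mem=[0,0,0,0]
After op 2 (push 10): stack=[18,10] mem=[0,0,0,0]
After op 3 (STO M0): stack=[18] mem=[10,0,0,0]
After op 4 (push 20): stack=[18,20] mem=[10,0,0,0]
After op 5 (/): stack=[0] mem=[10,0,0,0]
After op 6 (dup): stack=[0,0] mem=[10,0,0,0]
After op 7 (/): stack=[0] mem=[10,0,0,0]
After op 8 (dup): stack=[0,0] mem=[10,0,0,0]
After op 9 (+): stack=[0] mem=[10,0,0,0]
After op 10 (RCL M0): stack=[0,10] mem=[10,0,0,0]
After op 11 (RCL M0): stack=[0,10,10] mem=[10,0,0,0]
After op 12 (+): stack=[0,20] mem=[10,0,0,0]
After op 13 (swap): stack=[20,0] mem=[10,0,0,0]
After op 14 (-): stack=[20] mem=[10,0,0,0]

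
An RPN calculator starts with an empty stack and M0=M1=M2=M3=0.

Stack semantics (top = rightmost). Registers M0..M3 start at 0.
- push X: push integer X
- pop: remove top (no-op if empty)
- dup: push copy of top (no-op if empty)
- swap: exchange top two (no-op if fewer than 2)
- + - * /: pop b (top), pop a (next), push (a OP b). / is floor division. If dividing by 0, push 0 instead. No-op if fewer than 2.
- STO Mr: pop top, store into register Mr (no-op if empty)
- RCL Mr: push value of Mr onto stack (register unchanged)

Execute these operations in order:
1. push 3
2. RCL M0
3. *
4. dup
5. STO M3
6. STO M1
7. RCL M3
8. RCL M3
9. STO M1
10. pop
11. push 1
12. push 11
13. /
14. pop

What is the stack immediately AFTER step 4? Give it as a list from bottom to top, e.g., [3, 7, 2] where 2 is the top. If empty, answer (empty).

After op 1 (push 3): stack=[3] mem=[0,0,0,0]
After op 2 (RCL M0): stack=[3,0] mem=[0,0,0,0]
After op 3 (*): stack=[0] mem=[0,0,0,0]
After op 4 (dup): stack=[0,0] mem=[0,0,0,0]

[0, 0]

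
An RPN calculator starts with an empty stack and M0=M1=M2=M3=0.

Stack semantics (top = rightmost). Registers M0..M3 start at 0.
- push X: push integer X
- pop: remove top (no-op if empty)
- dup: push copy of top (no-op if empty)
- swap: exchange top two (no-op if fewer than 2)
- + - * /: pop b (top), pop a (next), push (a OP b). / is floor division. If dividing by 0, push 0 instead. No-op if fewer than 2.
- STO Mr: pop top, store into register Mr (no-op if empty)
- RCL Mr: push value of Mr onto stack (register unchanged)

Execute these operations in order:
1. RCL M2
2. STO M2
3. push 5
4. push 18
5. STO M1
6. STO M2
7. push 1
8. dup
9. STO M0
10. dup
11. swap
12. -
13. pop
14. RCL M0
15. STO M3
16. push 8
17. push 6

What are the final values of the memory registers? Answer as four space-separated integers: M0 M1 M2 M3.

Answer: 1 18 5 1

Derivation:
After op 1 (RCL M2): stack=[0] mem=[0,0,0,0]
After op 2 (STO M2): stack=[empty] mem=[0,0,0,0]
After op 3 (push 5): stack=[5] mem=[0,0,0,0]
After op 4 (push 18): stack=[5,18] mem=[0,0,0,0]
After op 5 (STO M1): stack=[5] mem=[0,18,0,0]
After op 6 (STO M2): stack=[empty] mem=[0,18,5,0]
After op 7 (push 1): stack=[1] mem=[0,18,5,0]
After op 8 (dup): stack=[1,1] mem=[0,18,5,0]
After op 9 (STO M0): stack=[1] mem=[1,18,5,0]
After op 10 (dup): stack=[1,1] mem=[1,18,5,0]
After op 11 (swap): stack=[1,1] mem=[1,18,5,0]
After op 12 (-): stack=[0] mem=[1,18,5,0]
After op 13 (pop): stack=[empty] mem=[1,18,5,0]
After op 14 (RCL M0): stack=[1] mem=[1,18,5,0]
After op 15 (STO M3): stack=[empty] mem=[1,18,5,1]
After op 16 (push 8): stack=[8] mem=[1,18,5,1]
After op 17 (push 6): stack=[8,6] mem=[1,18,5,1]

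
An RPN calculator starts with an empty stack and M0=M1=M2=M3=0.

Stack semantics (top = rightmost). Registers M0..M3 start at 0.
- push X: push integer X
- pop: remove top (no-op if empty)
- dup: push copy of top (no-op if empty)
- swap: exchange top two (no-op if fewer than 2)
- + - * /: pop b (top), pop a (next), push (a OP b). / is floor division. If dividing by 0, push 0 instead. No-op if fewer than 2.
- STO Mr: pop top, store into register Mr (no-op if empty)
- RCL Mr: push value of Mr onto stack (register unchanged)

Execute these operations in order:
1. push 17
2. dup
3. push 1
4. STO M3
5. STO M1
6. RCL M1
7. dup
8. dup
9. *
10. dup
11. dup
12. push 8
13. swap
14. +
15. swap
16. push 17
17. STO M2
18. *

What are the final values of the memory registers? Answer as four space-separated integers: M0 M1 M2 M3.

After op 1 (push 17): stack=[17] mem=[0,0,0,0]
After op 2 (dup): stack=[17,17] mem=[0,0,0,0]
After op 3 (push 1): stack=[17,17,1] mem=[0,0,0,0]
After op 4 (STO M3): stack=[17,17] mem=[0,0,0,1]
After op 5 (STO M1): stack=[17] mem=[0,17,0,1]
After op 6 (RCL M1): stack=[17,17] mem=[0,17,0,1]
After op 7 (dup): stack=[17,17,17] mem=[0,17,0,1]
After op 8 (dup): stack=[17,17,17,17] mem=[0,17,0,1]
After op 9 (*): stack=[17,17,289] mem=[0,17,0,1]
After op 10 (dup): stack=[17,17,289,289] mem=[0,17,0,1]
After op 11 (dup): stack=[17,17,289,289,289] mem=[0,17,0,1]
After op 12 (push 8): stack=[17,17,289,289,289,8] mem=[0,17,0,1]
After op 13 (swap): stack=[17,17,289,289,8,289] mem=[0,17,0,1]
After op 14 (+): stack=[17,17,289,289,297] mem=[0,17,0,1]
After op 15 (swap): stack=[17,17,289,297,289] mem=[0,17,0,1]
After op 16 (push 17): stack=[17,17,289,297,289,17] mem=[0,17,0,1]
After op 17 (STO M2): stack=[17,17,289,297,289] mem=[0,17,17,1]
After op 18 (*): stack=[17,17,289,85833] mem=[0,17,17,1]

Answer: 0 17 17 1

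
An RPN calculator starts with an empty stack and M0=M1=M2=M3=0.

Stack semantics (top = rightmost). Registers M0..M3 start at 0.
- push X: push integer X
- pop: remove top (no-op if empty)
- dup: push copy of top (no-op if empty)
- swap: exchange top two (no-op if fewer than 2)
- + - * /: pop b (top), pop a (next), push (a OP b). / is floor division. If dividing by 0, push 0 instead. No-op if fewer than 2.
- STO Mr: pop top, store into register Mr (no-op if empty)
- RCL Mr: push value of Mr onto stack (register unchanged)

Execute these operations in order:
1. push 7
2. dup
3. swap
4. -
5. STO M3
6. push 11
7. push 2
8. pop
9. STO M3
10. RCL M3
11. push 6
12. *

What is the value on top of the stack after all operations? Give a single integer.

Answer: 66

Derivation:
After op 1 (push 7): stack=[7] mem=[0,0,0,0]
After op 2 (dup): stack=[7,7] mem=[0,0,0,0]
After op 3 (swap): stack=[7,7] mem=[0,0,0,0]
After op 4 (-): stack=[0] mem=[0,0,0,0]
After op 5 (STO M3): stack=[empty] mem=[0,0,0,0]
After op 6 (push 11): stack=[11] mem=[0,0,0,0]
After op 7 (push 2): stack=[11,2] mem=[0,0,0,0]
After op 8 (pop): stack=[11] mem=[0,0,0,0]
After op 9 (STO M3): stack=[empty] mem=[0,0,0,11]
After op 10 (RCL M3): stack=[11] mem=[0,0,0,11]
After op 11 (push 6): stack=[11,6] mem=[0,0,0,11]
After op 12 (*): stack=[66] mem=[0,0,0,11]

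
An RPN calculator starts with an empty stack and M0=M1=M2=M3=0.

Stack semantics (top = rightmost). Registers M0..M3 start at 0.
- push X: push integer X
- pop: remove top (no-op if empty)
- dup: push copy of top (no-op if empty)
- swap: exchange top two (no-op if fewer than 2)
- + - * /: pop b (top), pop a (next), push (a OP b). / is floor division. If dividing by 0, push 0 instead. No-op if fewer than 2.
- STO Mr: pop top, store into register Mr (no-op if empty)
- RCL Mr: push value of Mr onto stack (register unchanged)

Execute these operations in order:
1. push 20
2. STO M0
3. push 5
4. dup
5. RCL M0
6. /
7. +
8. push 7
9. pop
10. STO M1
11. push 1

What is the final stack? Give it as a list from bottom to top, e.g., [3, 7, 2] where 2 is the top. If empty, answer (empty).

After op 1 (push 20): stack=[20] mem=[0,0,0,0]
After op 2 (STO M0): stack=[empty] mem=[20,0,0,0]
After op 3 (push 5): stack=[5] mem=[20,0,0,0]
After op 4 (dup): stack=[5,5] mem=[20,0,0,0]
After op 5 (RCL M0): stack=[5,5,20] mem=[20,0,0,0]
After op 6 (/): stack=[5,0] mem=[20,0,0,0]
After op 7 (+): stack=[5] mem=[20,0,0,0]
After op 8 (push 7): stack=[5,7] mem=[20,0,0,0]
After op 9 (pop): stack=[5] mem=[20,0,0,0]
After op 10 (STO M1): stack=[empty] mem=[20,5,0,0]
After op 11 (push 1): stack=[1] mem=[20,5,0,0]

Answer: [1]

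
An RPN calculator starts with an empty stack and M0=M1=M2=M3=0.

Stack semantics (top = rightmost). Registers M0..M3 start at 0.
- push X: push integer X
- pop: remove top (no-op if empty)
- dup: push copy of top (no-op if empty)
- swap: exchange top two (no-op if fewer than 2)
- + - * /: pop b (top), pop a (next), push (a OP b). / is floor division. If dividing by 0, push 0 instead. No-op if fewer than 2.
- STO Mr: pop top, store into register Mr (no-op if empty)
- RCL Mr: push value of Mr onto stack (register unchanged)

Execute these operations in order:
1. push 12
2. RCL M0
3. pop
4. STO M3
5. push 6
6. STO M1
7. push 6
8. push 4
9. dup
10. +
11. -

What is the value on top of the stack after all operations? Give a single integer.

After op 1 (push 12): stack=[12] mem=[0,0,0,0]
After op 2 (RCL M0): stack=[12,0] mem=[0,0,0,0]
After op 3 (pop): stack=[12] mem=[0,0,0,0]
After op 4 (STO M3): stack=[empty] mem=[0,0,0,12]
After op 5 (push 6): stack=[6] mem=[0,0,0,12]
After op 6 (STO M1): stack=[empty] mem=[0,6,0,12]
After op 7 (push 6): stack=[6] mem=[0,6,0,12]
After op 8 (push 4): stack=[6,4] mem=[0,6,0,12]
After op 9 (dup): stack=[6,4,4] mem=[0,6,0,12]
After op 10 (+): stack=[6,8] mem=[0,6,0,12]
After op 11 (-): stack=[-2] mem=[0,6,0,12]

Answer: -2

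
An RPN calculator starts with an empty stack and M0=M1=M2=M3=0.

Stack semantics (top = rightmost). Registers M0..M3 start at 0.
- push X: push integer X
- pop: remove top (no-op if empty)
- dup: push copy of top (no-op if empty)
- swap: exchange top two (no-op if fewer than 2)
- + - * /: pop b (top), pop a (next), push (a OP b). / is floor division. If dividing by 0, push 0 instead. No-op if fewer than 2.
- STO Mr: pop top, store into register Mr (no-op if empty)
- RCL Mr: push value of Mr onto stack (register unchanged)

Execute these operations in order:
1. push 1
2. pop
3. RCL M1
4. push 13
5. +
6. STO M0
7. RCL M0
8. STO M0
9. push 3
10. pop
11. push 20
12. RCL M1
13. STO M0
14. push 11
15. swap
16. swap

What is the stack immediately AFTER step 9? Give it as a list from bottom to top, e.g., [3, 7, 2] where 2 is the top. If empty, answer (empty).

After op 1 (push 1): stack=[1] mem=[0,0,0,0]
After op 2 (pop): stack=[empty] mem=[0,0,0,0]
After op 3 (RCL M1): stack=[0] mem=[0,0,0,0]
After op 4 (push 13): stack=[0,13] mem=[0,0,0,0]
After op 5 (+): stack=[13] mem=[0,0,0,0]
After op 6 (STO M0): stack=[empty] mem=[13,0,0,0]
After op 7 (RCL M0): stack=[13] mem=[13,0,0,0]
After op 8 (STO M0): stack=[empty] mem=[13,0,0,0]
After op 9 (push 3): stack=[3] mem=[13,0,0,0]

[3]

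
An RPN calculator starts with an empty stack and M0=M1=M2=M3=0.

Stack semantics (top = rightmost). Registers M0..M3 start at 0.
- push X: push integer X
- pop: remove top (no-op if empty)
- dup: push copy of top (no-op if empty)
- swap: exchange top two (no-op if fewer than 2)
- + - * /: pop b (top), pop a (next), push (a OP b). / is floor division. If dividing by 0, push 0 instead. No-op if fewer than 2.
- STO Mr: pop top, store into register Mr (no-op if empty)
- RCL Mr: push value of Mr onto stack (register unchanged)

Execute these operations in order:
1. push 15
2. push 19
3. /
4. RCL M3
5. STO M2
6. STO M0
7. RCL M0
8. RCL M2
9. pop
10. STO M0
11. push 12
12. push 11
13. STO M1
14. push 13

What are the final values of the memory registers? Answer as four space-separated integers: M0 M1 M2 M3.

Answer: 0 11 0 0

Derivation:
After op 1 (push 15): stack=[15] mem=[0,0,0,0]
After op 2 (push 19): stack=[15,19] mem=[0,0,0,0]
After op 3 (/): stack=[0] mem=[0,0,0,0]
After op 4 (RCL M3): stack=[0,0] mem=[0,0,0,0]
After op 5 (STO M2): stack=[0] mem=[0,0,0,0]
After op 6 (STO M0): stack=[empty] mem=[0,0,0,0]
After op 7 (RCL M0): stack=[0] mem=[0,0,0,0]
After op 8 (RCL M2): stack=[0,0] mem=[0,0,0,0]
After op 9 (pop): stack=[0] mem=[0,0,0,0]
After op 10 (STO M0): stack=[empty] mem=[0,0,0,0]
After op 11 (push 12): stack=[12] mem=[0,0,0,0]
After op 12 (push 11): stack=[12,11] mem=[0,0,0,0]
After op 13 (STO M1): stack=[12] mem=[0,11,0,0]
After op 14 (push 13): stack=[12,13] mem=[0,11,0,0]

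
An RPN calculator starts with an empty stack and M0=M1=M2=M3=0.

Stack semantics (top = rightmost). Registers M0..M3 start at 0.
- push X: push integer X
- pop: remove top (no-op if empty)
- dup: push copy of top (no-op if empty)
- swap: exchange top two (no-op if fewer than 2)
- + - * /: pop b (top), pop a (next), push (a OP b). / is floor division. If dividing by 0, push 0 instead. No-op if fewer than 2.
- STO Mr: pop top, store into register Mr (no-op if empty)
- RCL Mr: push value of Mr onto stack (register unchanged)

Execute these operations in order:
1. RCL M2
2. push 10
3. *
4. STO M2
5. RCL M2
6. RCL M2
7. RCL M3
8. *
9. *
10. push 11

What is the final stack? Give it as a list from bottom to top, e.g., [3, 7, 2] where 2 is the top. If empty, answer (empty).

After op 1 (RCL M2): stack=[0] mem=[0,0,0,0]
After op 2 (push 10): stack=[0,10] mem=[0,0,0,0]
After op 3 (*): stack=[0] mem=[0,0,0,0]
After op 4 (STO M2): stack=[empty] mem=[0,0,0,0]
After op 5 (RCL M2): stack=[0] mem=[0,0,0,0]
After op 6 (RCL M2): stack=[0,0] mem=[0,0,0,0]
After op 7 (RCL M3): stack=[0,0,0] mem=[0,0,0,0]
After op 8 (*): stack=[0,0] mem=[0,0,0,0]
After op 9 (*): stack=[0] mem=[0,0,0,0]
After op 10 (push 11): stack=[0,11] mem=[0,0,0,0]

Answer: [0, 11]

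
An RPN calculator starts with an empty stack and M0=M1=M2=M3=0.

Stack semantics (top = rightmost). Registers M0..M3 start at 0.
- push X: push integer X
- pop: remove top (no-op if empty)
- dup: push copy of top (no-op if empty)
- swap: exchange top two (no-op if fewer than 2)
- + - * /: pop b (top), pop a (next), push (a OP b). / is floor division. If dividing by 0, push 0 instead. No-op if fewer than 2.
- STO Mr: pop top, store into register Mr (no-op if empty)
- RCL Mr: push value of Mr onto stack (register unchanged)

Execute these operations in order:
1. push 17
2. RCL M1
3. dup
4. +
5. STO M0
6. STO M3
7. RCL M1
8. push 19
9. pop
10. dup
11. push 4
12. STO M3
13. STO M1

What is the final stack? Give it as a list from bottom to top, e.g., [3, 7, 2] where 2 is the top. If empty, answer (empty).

Answer: [0]

Derivation:
After op 1 (push 17): stack=[17] mem=[0,0,0,0]
After op 2 (RCL M1): stack=[17,0] mem=[0,0,0,0]
After op 3 (dup): stack=[17,0,0] mem=[0,0,0,0]
After op 4 (+): stack=[17,0] mem=[0,0,0,0]
After op 5 (STO M0): stack=[17] mem=[0,0,0,0]
After op 6 (STO M3): stack=[empty] mem=[0,0,0,17]
After op 7 (RCL M1): stack=[0] mem=[0,0,0,17]
After op 8 (push 19): stack=[0,19] mem=[0,0,0,17]
After op 9 (pop): stack=[0] mem=[0,0,0,17]
After op 10 (dup): stack=[0,0] mem=[0,0,0,17]
After op 11 (push 4): stack=[0,0,4] mem=[0,0,0,17]
After op 12 (STO M3): stack=[0,0] mem=[0,0,0,4]
After op 13 (STO M1): stack=[0] mem=[0,0,0,4]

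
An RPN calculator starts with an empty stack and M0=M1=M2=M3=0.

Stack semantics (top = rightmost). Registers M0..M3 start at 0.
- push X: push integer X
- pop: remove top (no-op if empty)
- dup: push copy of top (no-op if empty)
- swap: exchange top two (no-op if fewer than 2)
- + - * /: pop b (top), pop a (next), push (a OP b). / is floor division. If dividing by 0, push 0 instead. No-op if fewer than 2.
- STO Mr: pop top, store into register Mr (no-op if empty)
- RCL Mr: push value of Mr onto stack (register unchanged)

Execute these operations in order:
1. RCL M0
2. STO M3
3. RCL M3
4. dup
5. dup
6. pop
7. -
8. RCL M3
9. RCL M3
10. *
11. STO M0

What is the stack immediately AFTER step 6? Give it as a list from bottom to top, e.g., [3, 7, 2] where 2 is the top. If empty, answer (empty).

After op 1 (RCL M0): stack=[0] mem=[0,0,0,0]
After op 2 (STO M3): stack=[empty] mem=[0,0,0,0]
After op 3 (RCL M3): stack=[0] mem=[0,0,0,0]
After op 4 (dup): stack=[0,0] mem=[0,0,0,0]
After op 5 (dup): stack=[0,0,0] mem=[0,0,0,0]
After op 6 (pop): stack=[0,0] mem=[0,0,0,0]

[0, 0]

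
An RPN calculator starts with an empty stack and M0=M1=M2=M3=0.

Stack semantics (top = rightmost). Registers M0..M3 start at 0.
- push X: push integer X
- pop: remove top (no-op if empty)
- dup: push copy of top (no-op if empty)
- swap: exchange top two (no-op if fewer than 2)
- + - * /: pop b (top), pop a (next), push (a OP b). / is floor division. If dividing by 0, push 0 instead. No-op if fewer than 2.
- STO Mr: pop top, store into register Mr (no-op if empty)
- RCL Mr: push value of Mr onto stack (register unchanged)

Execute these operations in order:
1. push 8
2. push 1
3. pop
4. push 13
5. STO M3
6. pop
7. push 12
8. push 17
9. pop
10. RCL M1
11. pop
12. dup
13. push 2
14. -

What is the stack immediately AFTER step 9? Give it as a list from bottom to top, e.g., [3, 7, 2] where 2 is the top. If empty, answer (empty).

After op 1 (push 8): stack=[8] mem=[0,0,0,0]
After op 2 (push 1): stack=[8,1] mem=[0,0,0,0]
After op 3 (pop): stack=[8] mem=[0,0,0,0]
After op 4 (push 13): stack=[8,13] mem=[0,0,0,0]
After op 5 (STO M3): stack=[8] mem=[0,0,0,13]
After op 6 (pop): stack=[empty] mem=[0,0,0,13]
After op 7 (push 12): stack=[12] mem=[0,0,0,13]
After op 8 (push 17): stack=[12,17] mem=[0,0,0,13]
After op 9 (pop): stack=[12] mem=[0,0,0,13]

[12]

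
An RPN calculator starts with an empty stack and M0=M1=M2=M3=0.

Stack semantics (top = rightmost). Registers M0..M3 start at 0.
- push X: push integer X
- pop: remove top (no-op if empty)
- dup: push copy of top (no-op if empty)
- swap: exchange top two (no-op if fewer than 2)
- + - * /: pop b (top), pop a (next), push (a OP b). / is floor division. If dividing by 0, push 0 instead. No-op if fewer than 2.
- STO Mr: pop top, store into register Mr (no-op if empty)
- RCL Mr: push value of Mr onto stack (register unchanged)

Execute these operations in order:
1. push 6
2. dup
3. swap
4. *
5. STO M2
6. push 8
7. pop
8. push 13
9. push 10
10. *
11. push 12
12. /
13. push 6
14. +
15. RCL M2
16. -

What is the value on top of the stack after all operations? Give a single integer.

After op 1 (push 6): stack=[6] mem=[0,0,0,0]
After op 2 (dup): stack=[6,6] mem=[0,0,0,0]
After op 3 (swap): stack=[6,6] mem=[0,0,0,0]
After op 4 (*): stack=[36] mem=[0,0,0,0]
After op 5 (STO M2): stack=[empty] mem=[0,0,36,0]
After op 6 (push 8): stack=[8] mem=[0,0,36,0]
After op 7 (pop): stack=[empty] mem=[0,0,36,0]
After op 8 (push 13): stack=[13] mem=[0,0,36,0]
After op 9 (push 10): stack=[13,10] mem=[0,0,36,0]
After op 10 (*): stack=[130] mem=[0,0,36,0]
After op 11 (push 12): stack=[130,12] mem=[0,0,36,0]
After op 12 (/): stack=[10] mem=[0,0,36,0]
After op 13 (push 6): stack=[10,6] mem=[0,0,36,0]
After op 14 (+): stack=[16] mem=[0,0,36,0]
After op 15 (RCL M2): stack=[16,36] mem=[0,0,36,0]
After op 16 (-): stack=[-20] mem=[0,0,36,0]

Answer: -20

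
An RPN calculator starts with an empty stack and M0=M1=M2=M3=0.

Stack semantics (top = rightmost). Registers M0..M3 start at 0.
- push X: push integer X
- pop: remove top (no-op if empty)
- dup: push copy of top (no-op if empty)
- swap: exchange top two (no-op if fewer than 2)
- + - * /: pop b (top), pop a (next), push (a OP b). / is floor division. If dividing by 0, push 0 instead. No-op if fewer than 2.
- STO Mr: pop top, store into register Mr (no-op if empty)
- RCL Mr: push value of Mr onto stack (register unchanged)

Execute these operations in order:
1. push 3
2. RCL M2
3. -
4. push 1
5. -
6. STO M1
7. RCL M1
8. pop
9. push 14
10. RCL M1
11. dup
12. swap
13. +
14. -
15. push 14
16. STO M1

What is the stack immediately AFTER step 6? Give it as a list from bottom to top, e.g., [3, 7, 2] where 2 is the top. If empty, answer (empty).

After op 1 (push 3): stack=[3] mem=[0,0,0,0]
After op 2 (RCL M2): stack=[3,0] mem=[0,0,0,0]
After op 3 (-): stack=[3] mem=[0,0,0,0]
After op 4 (push 1): stack=[3,1] mem=[0,0,0,0]
After op 5 (-): stack=[2] mem=[0,0,0,0]
After op 6 (STO M1): stack=[empty] mem=[0,2,0,0]

(empty)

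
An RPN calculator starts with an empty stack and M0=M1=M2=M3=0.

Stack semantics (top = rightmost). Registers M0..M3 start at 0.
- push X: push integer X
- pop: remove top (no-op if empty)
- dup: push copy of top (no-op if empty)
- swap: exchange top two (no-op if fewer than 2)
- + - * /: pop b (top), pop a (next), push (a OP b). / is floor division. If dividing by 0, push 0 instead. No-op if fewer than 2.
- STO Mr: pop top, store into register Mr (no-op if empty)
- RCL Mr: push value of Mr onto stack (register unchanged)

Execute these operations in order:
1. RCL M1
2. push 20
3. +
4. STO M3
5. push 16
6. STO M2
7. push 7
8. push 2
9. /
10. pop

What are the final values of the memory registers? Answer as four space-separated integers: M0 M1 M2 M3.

Answer: 0 0 16 20

Derivation:
After op 1 (RCL M1): stack=[0] mem=[0,0,0,0]
After op 2 (push 20): stack=[0,20] mem=[0,0,0,0]
After op 3 (+): stack=[20] mem=[0,0,0,0]
After op 4 (STO M3): stack=[empty] mem=[0,0,0,20]
After op 5 (push 16): stack=[16] mem=[0,0,0,20]
After op 6 (STO M2): stack=[empty] mem=[0,0,16,20]
After op 7 (push 7): stack=[7] mem=[0,0,16,20]
After op 8 (push 2): stack=[7,2] mem=[0,0,16,20]
After op 9 (/): stack=[3] mem=[0,0,16,20]
After op 10 (pop): stack=[empty] mem=[0,0,16,20]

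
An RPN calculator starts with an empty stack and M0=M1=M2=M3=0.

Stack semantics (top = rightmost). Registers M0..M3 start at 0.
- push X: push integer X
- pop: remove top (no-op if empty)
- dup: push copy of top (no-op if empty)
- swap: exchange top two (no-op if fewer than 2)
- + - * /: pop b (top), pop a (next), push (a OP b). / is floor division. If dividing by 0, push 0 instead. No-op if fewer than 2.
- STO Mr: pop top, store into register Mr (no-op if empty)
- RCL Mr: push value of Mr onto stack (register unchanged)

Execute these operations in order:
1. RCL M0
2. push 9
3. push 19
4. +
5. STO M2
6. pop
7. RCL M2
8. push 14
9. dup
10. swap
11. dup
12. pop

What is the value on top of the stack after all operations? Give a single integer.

After op 1 (RCL M0): stack=[0] mem=[0,0,0,0]
After op 2 (push 9): stack=[0,9] mem=[0,0,0,0]
After op 3 (push 19): stack=[0,9,19] mem=[0,0,0,0]
After op 4 (+): stack=[0,28] mem=[0,0,0,0]
After op 5 (STO M2): stack=[0] mem=[0,0,28,0]
After op 6 (pop): stack=[empty] mem=[0,0,28,0]
After op 7 (RCL M2): stack=[28] mem=[0,0,28,0]
After op 8 (push 14): stack=[28,14] mem=[0,0,28,0]
After op 9 (dup): stack=[28,14,14] mem=[0,0,28,0]
After op 10 (swap): stack=[28,14,14] mem=[0,0,28,0]
After op 11 (dup): stack=[28,14,14,14] mem=[0,0,28,0]
After op 12 (pop): stack=[28,14,14] mem=[0,0,28,0]

Answer: 14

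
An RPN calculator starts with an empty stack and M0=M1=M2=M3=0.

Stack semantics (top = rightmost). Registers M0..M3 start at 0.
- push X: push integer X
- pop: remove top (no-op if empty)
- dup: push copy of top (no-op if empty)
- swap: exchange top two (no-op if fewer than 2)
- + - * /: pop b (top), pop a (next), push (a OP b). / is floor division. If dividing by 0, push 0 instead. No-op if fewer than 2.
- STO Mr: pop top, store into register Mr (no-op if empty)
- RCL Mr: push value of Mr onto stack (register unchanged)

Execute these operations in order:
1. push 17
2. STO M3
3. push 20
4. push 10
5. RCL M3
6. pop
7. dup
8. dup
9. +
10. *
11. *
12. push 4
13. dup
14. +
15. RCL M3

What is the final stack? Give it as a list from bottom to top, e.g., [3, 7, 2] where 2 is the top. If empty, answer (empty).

Answer: [4000, 8, 17]

Derivation:
After op 1 (push 17): stack=[17] mem=[0,0,0,0]
After op 2 (STO M3): stack=[empty] mem=[0,0,0,17]
After op 3 (push 20): stack=[20] mem=[0,0,0,17]
After op 4 (push 10): stack=[20,10] mem=[0,0,0,17]
After op 5 (RCL M3): stack=[20,10,17] mem=[0,0,0,17]
After op 6 (pop): stack=[20,10] mem=[0,0,0,17]
After op 7 (dup): stack=[20,10,10] mem=[0,0,0,17]
After op 8 (dup): stack=[20,10,10,10] mem=[0,0,0,17]
After op 9 (+): stack=[20,10,20] mem=[0,0,0,17]
After op 10 (*): stack=[20,200] mem=[0,0,0,17]
After op 11 (*): stack=[4000] mem=[0,0,0,17]
After op 12 (push 4): stack=[4000,4] mem=[0,0,0,17]
After op 13 (dup): stack=[4000,4,4] mem=[0,0,0,17]
After op 14 (+): stack=[4000,8] mem=[0,0,0,17]
After op 15 (RCL M3): stack=[4000,8,17] mem=[0,0,0,17]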